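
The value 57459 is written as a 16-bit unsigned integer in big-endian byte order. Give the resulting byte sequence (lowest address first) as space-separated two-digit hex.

E0 73

57459 in hexadecimal, padded to 16 bits, is 0xE073.
Split into bytes (most-significant first): E0 73.
Big-endian: lowest address holds the most-significant byte.
So the memory order matches the most-significant-first order: E0 73.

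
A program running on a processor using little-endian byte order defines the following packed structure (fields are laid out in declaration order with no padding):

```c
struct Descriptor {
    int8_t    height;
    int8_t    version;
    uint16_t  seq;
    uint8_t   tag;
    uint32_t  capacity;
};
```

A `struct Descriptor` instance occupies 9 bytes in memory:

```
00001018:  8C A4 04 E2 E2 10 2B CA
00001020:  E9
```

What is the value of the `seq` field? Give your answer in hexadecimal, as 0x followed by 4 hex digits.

`seq` follows `height` (1 B), `version` (1 B), so it starts at offset 1 + 1 = 2 and occupies 2 bytes.
Bytes at offsets 2..3: 04 E2.
Little-endian: lowest address holds the least-significant byte.
Reassemble most-significant byte first: E2 04 → 0xE204.

0xE204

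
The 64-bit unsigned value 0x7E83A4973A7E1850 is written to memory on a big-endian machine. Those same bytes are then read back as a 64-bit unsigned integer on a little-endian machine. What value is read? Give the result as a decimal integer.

Stored big-endian, the bytes at ascending addresses are 7E 83 A4 97 3A 7E 18 50.
Read back as little-endian, the first byte is least significant, giving 0x50187E3A97A4837E.
0x50187E3A97A4837E = 5771501712592634750.

5771501712592634750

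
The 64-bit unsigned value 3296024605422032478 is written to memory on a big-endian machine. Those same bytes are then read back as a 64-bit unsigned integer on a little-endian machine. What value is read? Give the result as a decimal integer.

3296024605422032478 in 64-bit hexadecimal is 0x2DBDD4EA6120965E.
Stored big-endian, the bytes at ascending addresses are 2D BD D4 EA 61 20 96 5E.
Read back as little-endian, the first byte is least significant, giving 0x5E962061EAD4BD2D.
0x5E962061EAD4BD2D = 6815670690995551533.

6815670690995551533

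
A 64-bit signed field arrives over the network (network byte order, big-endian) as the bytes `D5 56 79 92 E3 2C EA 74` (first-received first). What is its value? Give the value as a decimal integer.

-3074136023850227084

Big-endian stores the most-significant byte at the lowest address.
The bytes are already most-significant first: 0xD5567992E32CEA74.
Top bit is set, so as a signed 64-bit value this is 0xD5567992E32CEA74 − 2^64 = -3074136023850227084.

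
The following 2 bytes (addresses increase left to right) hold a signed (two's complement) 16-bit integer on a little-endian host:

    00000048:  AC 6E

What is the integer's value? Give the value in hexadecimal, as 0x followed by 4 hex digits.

In little-endian order the low byte comes first in memory.
Reassemble most-significant byte first: 6E AC → 0x6EAC.

0x6EAC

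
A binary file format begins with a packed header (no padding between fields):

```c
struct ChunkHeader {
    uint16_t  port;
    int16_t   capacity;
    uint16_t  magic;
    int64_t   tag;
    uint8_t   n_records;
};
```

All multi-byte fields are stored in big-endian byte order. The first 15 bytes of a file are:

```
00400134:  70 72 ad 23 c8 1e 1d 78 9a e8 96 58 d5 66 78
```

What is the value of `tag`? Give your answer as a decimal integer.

`tag` follows `port` (2 B), `capacity` (2 B), `magic` (2 B), so it starts at offset 2 + 2 + 2 = 6 and occupies 8 bytes.
Bytes at offsets 6..13: 1D 78 9A E8 96 58 D5 66.
Big-endian: lowest address holds the most-significant byte.
The bytes are already most-significant first: 0x1D789AE89658D566.
0x1D789AE89658D566 = 2123617548050683238.

2123617548050683238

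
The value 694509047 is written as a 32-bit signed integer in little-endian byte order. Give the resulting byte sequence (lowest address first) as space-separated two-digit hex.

694509047 in hexadecimal, padded to 32 bits, is 0x29655DF7.
Split into bytes (most-significant first): 29 65 5D F7.
Little-endian: lowest address holds the least-significant byte.
So at ascending addresses the bytes are F7 5D 65 29.

F7 5D 65 29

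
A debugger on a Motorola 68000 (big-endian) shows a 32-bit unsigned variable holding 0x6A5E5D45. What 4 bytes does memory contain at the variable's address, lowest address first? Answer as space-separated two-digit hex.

Split into bytes (most-significant first): 6A 5E 5D 45.
In big-endian order the high byte comes first in memory.
So the memory order matches the most-significant-first order: 6A 5E 5D 45.

6A 5E 5D 45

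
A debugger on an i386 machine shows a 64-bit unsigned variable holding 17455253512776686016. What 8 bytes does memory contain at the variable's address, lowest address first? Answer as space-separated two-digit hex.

17455253512776686016 in hexadecimal, padded to 64 bits, is 0xF23D8496857199C0.
Split into bytes (most-significant first): F2 3D 84 96 85 71 99 C0.
Little-endian stores the least-significant byte at the lowest address.
So at ascending addresses the bytes are C0 99 71 85 96 84 3D F2.

C0 99 71 85 96 84 3D F2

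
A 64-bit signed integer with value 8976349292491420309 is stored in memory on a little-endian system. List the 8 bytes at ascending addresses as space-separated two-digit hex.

8976349292491420309 in hexadecimal, padded to 64 bits, is 0x7C92661F6EC7B295.
Split into bytes (most-significant first): 7C 92 66 1F 6E C7 B2 95.
Little-endian: lowest address holds the least-significant byte.
So at ascending addresses the bytes are 95 B2 C7 6E 1F 66 92 7C.

95 B2 C7 6E 1F 66 92 7C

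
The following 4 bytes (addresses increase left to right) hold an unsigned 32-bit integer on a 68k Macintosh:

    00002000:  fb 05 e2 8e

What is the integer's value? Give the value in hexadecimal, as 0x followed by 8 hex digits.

Big-endian stores the most-significant byte at the lowest address.
The bytes are already most-significant first: 0xFB05E28E.

0xFB05E28E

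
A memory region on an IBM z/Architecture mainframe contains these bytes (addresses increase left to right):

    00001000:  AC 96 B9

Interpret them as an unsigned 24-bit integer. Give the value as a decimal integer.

In big-endian order the high byte comes first in memory.
The bytes are already most-significant first: 0xAC96B9.
0xAC96B9 = 11310777.

11310777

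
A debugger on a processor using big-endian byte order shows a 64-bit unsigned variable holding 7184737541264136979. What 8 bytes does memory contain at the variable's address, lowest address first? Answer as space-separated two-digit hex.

7184737541264136979 in hexadecimal, padded to 64 bits, is 0x63B550BA37765B13.
Split into bytes (most-significant first): 63 B5 50 BA 37 76 5B 13.
In big-endian order the high byte comes first in memory.
So the memory order matches the most-significant-first order: 63 B5 50 BA 37 76 5B 13.

63 B5 50 BA 37 76 5B 13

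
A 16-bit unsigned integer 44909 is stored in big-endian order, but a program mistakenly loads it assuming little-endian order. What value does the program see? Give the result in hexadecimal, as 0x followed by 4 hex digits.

0x6DAF

44909 in 16-bit hexadecimal is 0xAF6D.
Stored big-endian, the bytes at ascending addresses are AF 6D.
Read back as little-endian, the first byte is least significant, giving 0x6DAF.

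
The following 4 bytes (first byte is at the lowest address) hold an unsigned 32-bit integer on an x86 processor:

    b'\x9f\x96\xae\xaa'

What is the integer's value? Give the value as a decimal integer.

In little-endian order the low byte comes first in memory.
Reassemble most-significant byte first: AA AE 96 9F → 0xAAAE969F.
0xAAAE969F = 2863568543.

2863568543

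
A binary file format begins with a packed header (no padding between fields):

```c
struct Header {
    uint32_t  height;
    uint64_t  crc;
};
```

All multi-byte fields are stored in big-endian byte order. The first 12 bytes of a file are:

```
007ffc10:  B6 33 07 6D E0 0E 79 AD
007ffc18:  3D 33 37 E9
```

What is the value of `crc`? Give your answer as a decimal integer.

`crc` follows `height` (4 bytes), so it starts at byte offset 4 and occupies 8 bytes.
Bytes at offsets 4..11: E0 0E 79 AD 3D 33 37 E9.
Big-endian: lowest address holds the most-significant byte.
The bytes are already most-significant first: 0xE00E79AD3D3337E9.
0xE00E79AD3D3337E9 = 16144975499132876777.

16144975499132876777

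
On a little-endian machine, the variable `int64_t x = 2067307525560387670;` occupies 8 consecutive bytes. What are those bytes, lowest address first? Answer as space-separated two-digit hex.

56 C8 84 CE 3D 8D B0 1C

2067307525560387670 in hexadecimal, padded to 64 bits, is 0x1CB08D3DCE84C856.
Split into bytes (most-significant first): 1C B0 8D 3D CE 84 C8 56.
In little-endian order the low byte comes first in memory.
So at ascending addresses the bytes are 56 C8 84 CE 3D 8D B0 1C.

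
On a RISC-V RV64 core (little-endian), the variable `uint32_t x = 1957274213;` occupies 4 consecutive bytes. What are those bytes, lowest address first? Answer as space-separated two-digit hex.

1957274213 in hexadecimal, padded to 32 bits, is 0x74A9A265.
Split into bytes (most-significant first): 74 A9 A2 65.
Little-endian: lowest address holds the least-significant byte.
So at ascending addresses the bytes are 65 A2 A9 74.

65 A2 A9 74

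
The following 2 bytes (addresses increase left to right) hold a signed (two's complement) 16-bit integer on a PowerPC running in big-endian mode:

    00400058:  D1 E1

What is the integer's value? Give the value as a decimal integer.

-11807

Big-endian stores the most-significant byte at the lowest address.
The bytes are already most-significant first: 0xD1E1.
Top bit is set, so as a signed 16-bit value this is 0xD1E1 − 2^16 = -11807.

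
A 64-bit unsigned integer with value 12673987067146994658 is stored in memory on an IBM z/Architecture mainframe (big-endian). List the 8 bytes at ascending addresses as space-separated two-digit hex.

12673987067146994658 in hexadecimal, padded to 64 bits, is 0xAFE30C16813103E2.
Split into bytes (most-significant first): AF E3 0C 16 81 31 03 E2.
Big-endian: lowest address holds the most-significant byte.
So the memory order matches the most-significant-first order: AF E3 0C 16 81 31 03 E2.

AF E3 0C 16 81 31 03 E2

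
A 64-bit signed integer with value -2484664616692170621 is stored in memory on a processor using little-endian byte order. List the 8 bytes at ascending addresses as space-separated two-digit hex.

Two's complement of -2484664616692170621 in 64 bits: 2484664616692170621 = 0x227B4D4DF7EB3F7D; invert → 0xDD84B2B20814C082; add 1 → 0xDD84B2B20814C083.
Split into bytes (most-significant first): DD 84 B2 B2 08 14 C0 83.
Little-endian: lowest address holds the least-significant byte.
So at ascending addresses the bytes are 83 C0 14 08 B2 B2 84 DD.

83 C0 14 08 B2 B2 84 DD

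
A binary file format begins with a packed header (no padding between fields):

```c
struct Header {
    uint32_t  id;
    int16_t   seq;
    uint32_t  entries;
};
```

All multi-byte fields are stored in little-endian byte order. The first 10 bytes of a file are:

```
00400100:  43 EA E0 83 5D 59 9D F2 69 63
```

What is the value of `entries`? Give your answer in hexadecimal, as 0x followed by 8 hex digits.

0x6369F29D

`entries` follows `id` (4 B), `seq` (2 B), so it starts at offset 4 + 2 = 6 and occupies 4 bytes.
Bytes at offsets 6..9: 9D F2 69 63.
Little-endian stores the least-significant byte at the lowest address.
Reassemble most-significant byte first: 63 69 F2 9D → 0x6369F29D.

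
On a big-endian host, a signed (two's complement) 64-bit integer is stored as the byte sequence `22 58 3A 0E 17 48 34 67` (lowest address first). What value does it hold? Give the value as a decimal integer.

2474791827434648679

Big-endian stores the most-significant byte at the lowest address.
The bytes are already most-significant first: 0x22583A0E17483467.
0x22583A0E17483467 = 2474791827434648679.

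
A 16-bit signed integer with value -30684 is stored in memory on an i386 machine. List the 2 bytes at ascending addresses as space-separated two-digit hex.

Two's complement of -30684 in 16 bits: 30684 = 0x77DC; invert → 0x8823; add 1 → 0x8824.
Split into bytes (most-significant first): 88 24.
In little-endian order the low byte comes first in memory.
So at ascending addresses the bytes are 24 88.

24 88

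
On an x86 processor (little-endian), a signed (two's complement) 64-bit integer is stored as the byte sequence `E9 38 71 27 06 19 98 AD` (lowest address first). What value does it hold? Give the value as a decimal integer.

In little-endian order the low byte comes first in memory.
Reassemble most-significant byte first: AD 98 19 06 27 71 38 E9 → 0xAD981906277138E9.
Top bit is set, so as a signed 64-bit value this is 0xAD981906277138E9 − 2^64 = -5937968594465769239.

-5937968594465769239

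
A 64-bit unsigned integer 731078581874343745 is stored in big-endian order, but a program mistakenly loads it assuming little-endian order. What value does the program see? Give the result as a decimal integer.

731078581874343745 in 64-bit hexadecimal is 0x0A255018C7843F41.
Stored big-endian, the bytes at ascending addresses are 0A 25 50 18 C7 84 3F 41.
Read back as little-endian, the first byte is least significant, giving 0x413F84C71850250A.
0x413F84C71850250A = 4701622526639351050.

4701622526639351050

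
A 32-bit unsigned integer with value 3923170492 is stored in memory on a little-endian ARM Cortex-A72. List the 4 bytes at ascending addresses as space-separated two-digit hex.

BC D4 D6 E9

3923170492 in hexadecimal, padded to 32 bits, is 0xE9D6D4BC.
Split into bytes (most-significant first): E9 D6 D4 BC.
Little-endian: lowest address holds the least-significant byte.
So at ascending addresses the bytes are BC D4 D6 E9.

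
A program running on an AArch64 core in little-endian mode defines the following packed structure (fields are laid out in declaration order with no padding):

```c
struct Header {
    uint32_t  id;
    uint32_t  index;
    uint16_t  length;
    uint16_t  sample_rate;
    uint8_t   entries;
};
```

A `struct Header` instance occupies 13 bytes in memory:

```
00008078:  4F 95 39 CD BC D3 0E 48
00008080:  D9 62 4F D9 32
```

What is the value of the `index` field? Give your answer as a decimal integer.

`index` follows `id` (4 bytes), so it starts at byte offset 4 and occupies 4 bytes.
Bytes at offsets 4..7: BC D3 0E 48.
Little-endian: lowest address holds the least-significant byte.
Reassemble most-significant byte first: 48 0E D3 BC → 0x480ED3BC.
0x480ED3BC = 1208931260.

1208931260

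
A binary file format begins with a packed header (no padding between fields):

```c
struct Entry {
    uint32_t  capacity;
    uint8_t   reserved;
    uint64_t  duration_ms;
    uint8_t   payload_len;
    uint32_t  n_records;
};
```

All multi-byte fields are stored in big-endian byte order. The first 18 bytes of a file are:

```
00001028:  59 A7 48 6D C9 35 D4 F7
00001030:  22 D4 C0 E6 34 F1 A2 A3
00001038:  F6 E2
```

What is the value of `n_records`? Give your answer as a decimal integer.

`n_records` follows `capacity` (4 B), `reserved` (1 B), `duration_ms` (8 B), `payload_len` (1 B), so it starts at offset 4 + 1 + 8 + 1 = 14 and occupies 4 bytes.
Bytes at offsets 14..17: A2 A3 F6 E2.
Big-endian: lowest address holds the most-significant byte.
The bytes are already most-significant first: 0xA2A3F6E2.
0xA2A3F6E2 = 2728654562.

2728654562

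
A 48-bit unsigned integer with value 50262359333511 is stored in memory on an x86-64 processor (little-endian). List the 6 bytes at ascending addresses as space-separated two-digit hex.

50262359333511 in hexadecimal, padded to 48 bits, is 0x2DB69E12DA87.
Split into bytes (most-significant first): 2D B6 9E 12 DA 87.
In little-endian order the low byte comes first in memory.
So at ascending addresses the bytes are 87 DA 12 9E B6 2D.

87 DA 12 9E B6 2D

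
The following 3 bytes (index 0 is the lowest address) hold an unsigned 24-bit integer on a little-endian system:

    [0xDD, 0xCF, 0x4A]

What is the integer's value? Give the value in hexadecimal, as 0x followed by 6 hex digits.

Little-endian stores the least-significant byte at the lowest address.
Reassemble most-significant byte first: 4A CF DD → 0x4ACFDD.

0x4ACFDD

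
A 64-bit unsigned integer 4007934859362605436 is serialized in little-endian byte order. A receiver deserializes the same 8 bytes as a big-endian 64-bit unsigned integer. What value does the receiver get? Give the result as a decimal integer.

8978266738064596791

4007934859362605436 in 64-bit hexadecimal is 0x379F0B850736997C.
Stored little-endian, the bytes at ascending addresses are 7C 99 36 07 85 0B 9F 37.
Read back as big-endian, the last byte is least significant, giving 0x7C993607850B9F37.
0x7C993607850B9F37 = 8978266738064596791.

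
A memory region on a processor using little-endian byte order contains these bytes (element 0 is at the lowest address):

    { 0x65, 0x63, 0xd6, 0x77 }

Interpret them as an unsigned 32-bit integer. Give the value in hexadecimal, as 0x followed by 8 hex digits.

Little-endian stores the least-significant byte at the lowest address.
Reassemble most-significant byte first: 77 D6 63 65 → 0x77D66365.

0x77D66365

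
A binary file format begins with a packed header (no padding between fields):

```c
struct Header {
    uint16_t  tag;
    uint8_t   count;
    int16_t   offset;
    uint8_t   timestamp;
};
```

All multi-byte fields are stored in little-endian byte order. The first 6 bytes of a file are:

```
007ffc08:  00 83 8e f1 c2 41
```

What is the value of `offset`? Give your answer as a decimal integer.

`offset` follows `tag` (2 B), `count` (1 B), so it starts at offset 2 + 1 = 3 and occupies 2 bytes.
Bytes at offsets 3..4: F1 C2.
Little-endian stores the least-significant byte at the lowest address.
Reassemble most-significant byte first: C2 F1 → 0xC2F1.
Top bit is set, so as a signed 16-bit value this is 0xC2F1 − 2^16 = -15631.

-15631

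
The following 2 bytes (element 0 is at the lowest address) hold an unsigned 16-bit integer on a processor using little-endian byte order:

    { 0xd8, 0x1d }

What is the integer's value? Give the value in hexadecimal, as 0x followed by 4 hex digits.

Little-endian stores the least-significant byte at the lowest address.
Reassemble most-significant byte first: 1D D8 → 0x1DD8.

0x1DD8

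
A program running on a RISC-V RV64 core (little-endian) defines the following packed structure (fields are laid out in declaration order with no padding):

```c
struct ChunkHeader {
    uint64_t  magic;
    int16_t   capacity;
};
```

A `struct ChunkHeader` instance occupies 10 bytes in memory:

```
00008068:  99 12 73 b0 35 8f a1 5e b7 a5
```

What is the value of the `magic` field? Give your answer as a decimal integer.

6818888771572011673

`magic` is the first field, at byte offset 0, occupying 8 bytes.
Bytes at offsets 0..7: 99 12 73 B0 35 8F A1 5E.
In little-endian order the low byte comes first in memory.
Reassemble most-significant byte first: 5E A1 8F 35 B0 73 12 99 → 0x5EA18F35B0731299.
0x5EA18F35B0731299 = 6818888771572011673.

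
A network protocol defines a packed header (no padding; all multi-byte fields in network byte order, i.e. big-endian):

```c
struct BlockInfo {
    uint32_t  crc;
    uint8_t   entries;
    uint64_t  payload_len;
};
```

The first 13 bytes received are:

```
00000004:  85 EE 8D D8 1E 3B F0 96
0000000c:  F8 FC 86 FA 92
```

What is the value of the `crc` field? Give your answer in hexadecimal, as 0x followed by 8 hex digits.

`crc` is the first field, at byte offset 0, occupying 4 bytes.
Bytes at offsets 0..3: 85 EE 8D D8.
Big-endian stores the most-significant byte at the lowest address.
The bytes are already most-significant first: 0x85EE8DD8.

0x85EE8DD8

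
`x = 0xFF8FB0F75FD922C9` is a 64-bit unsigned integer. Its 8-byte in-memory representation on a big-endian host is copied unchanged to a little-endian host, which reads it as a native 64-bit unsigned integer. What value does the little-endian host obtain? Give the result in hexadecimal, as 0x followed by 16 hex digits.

Stored big-endian, the bytes at ascending addresses are FF 8F B0 F7 5F D9 22 C9.
Read back as little-endian, the first byte is least significant, giving 0xC922D95FF7B08FFF.

0xC922D95FF7B08FFF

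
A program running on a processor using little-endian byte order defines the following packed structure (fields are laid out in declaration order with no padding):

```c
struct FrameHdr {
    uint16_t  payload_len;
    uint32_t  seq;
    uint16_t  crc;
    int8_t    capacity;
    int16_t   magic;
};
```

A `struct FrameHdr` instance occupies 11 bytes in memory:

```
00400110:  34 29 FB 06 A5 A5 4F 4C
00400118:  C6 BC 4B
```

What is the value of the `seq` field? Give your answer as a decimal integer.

`seq` follows `payload_len` (2 bytes), so it starts at byte offset 2 and occupies 4 bytes.
Bytes at offsets 2..5: FB 06 A5 A5.
Little-endian: lowest address holds the least-significant byte.
Reassemble most-significant byte first: A5 A5 06 FB → 0xA5A506FB.
0xA5A506FB = 2779055867.

2779055867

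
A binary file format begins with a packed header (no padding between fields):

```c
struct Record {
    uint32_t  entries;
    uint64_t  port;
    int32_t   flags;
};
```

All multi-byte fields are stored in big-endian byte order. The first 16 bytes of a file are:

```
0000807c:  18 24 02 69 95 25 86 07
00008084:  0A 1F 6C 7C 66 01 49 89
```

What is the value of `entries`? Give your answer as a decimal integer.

`entries` is the first field, at byte offset 0, occupying 4 bytes.
Bytes at offsets 0..3: 18 24 02 69.
In big-endian order the high byte comes first in memory.
The bytes are already most-significant first: 0x18240269.
0x18240269 = 405013097.

405013097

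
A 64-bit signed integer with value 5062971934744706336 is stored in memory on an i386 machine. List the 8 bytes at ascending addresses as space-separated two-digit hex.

20 FD 3A 5E 26 4A 43 46

5062971934744706336 in hexadecimal, padded to 64 bits, is 0x46434A265E3AFD20.
Split into bytes (most-significant first): 46 43 4A 26 5E 3A FD 20.
Little-endian: lowest address holds the least-significant byte.
So at ascending addresses the bytes are 20 FD 3A 5E 26 4A 43 46.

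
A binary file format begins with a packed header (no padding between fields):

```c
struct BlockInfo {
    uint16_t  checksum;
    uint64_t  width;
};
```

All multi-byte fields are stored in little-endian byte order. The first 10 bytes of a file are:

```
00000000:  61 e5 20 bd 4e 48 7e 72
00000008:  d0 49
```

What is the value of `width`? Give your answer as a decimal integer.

5318877046629121312

`width` follows `checksum` (2 bytes), so it starts at byte offset 2 and occupies 8 bytes.
Bytes at offsets 2..9: 20 BD 4E 48 7E 72 D0 49.
Little-endian stores the least-significant byte at the lowest address.
Reassemble most-significant byte first: 49 D0 72 7E 48 4E BD 20 → 0x49D0727E484EBD20.
0x49D0727E484EBD20 = 5318877046629121312.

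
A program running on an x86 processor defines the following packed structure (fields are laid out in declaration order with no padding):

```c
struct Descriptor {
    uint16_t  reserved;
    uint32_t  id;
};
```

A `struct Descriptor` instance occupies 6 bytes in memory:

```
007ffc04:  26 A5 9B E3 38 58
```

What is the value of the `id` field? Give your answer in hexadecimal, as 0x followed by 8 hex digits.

`id` follows `reserved` (2 bytes), so it starts at byte offset 2 and occupies 4 bytes.
Bytes at offsets 2..5: 9B E3 38 58.
Little-endian stores the least-significant byte at the lowest address.
Reassemble most-significant byte first: 58 38 E3 9B → 0x5838E39B.

0x5838E39B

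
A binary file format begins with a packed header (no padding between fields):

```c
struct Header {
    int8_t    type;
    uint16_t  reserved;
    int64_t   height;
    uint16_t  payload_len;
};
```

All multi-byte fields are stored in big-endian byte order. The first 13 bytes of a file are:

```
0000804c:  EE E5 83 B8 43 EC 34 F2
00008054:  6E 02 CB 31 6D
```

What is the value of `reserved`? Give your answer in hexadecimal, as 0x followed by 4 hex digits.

0xE583

`reserved` follows `type` (1 byte), so it starts at byte offset 1 and occupies 2 bytes.
Bytes at offsets 1..2: E5 83.
Big-endian: lowest address holds the most-significant byte.
The bytes are already most-significant first: 0xE583.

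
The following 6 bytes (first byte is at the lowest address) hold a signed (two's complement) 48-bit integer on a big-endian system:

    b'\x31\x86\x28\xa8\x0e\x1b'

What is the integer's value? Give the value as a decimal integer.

In big-endian order the high byte comes first in memory.
The bytes are already most-significant first: 0x318628A80E1B.
0x318628A80E1B = 54452277480987.

54452277480987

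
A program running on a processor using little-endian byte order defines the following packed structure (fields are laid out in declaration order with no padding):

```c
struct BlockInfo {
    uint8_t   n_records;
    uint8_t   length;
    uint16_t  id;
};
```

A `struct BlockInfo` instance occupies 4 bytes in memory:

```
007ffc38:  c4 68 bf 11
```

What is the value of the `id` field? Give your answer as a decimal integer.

`id` follows `n_records` (1 B), `length` (1 B), so it starts at offset 1 + 1 = 2 and occupies 2 bytes.
Bytes at offsets 2..3: BF 11.
Little-endian stores the least-significant byte at the lowest address.
Reassemble most-significant byte first: 11 BF → 0x11BF.
0x11BF = 4543.

4543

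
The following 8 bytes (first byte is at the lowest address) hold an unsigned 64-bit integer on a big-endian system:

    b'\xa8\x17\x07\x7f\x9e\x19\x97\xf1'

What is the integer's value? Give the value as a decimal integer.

12112157967530956785

Big-endian stores the most-significant byte at the lowest address.
The bytes are already most-significant first: 0xA817077F9E1997F1.
0xA817077F9E1997F1 = 12112157967530956785.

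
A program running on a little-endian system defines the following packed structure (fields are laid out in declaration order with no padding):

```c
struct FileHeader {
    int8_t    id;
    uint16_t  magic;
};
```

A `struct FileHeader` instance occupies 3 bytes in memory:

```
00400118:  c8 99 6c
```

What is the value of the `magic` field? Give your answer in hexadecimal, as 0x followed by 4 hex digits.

`magic` follows `id` (1 byte), so it starts at byte offset 1 and occupies 2 bytes.
Bytes at offsets 1..2: 99 6C.
Little-endian: lowest address holds the least-significant byte.
Reassemble most-significant byte first: 6C 99 → 0x6C99.

0x6C99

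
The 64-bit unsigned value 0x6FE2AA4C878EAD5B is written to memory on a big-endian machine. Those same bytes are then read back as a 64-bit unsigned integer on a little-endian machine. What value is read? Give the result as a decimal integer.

Stored big-endian, the bytes at ascending addresses are 6F E2 AA 4C 87 8E AD 5B.
Read back as little-endian, the first byte is least significant, giving 0x5BAD8E874CAAE26F.
0x5BAD8E874CAAE26F = 6606092940180382319.

6606092940180382319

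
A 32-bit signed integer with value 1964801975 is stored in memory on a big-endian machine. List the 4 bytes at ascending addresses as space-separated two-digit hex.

1964801975 in hexadecimal, padded to 32 bits, is 0x751C7FB7.
Split into bytes (most-significant first): 75 1C 7F B7.
Big-endian: lowest address holds the most-significant byte.
So the memory order matches the most-significant-first order: 75 1C 7F B7.

75 1C 7F B7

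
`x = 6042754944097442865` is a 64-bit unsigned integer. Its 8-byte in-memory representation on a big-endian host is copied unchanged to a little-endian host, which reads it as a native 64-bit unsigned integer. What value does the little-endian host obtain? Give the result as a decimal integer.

3592932504407759955

6042754944097442865 in 64-bit hexadecimal is 0x53DC2D9B13A9DC31.
Stored big-endian, the bytes at ascending addresses are 53 DC 2D 9B 13 A9 DC 31.
Read back as little-endian, the first byte is least significant, giving 0x31DCA9139B2DDC53.
0x31DCA9139B2DDC53 = 3592932504407759955.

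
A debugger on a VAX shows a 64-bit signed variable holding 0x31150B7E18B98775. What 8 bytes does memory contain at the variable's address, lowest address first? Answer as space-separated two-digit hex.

75 87 B9 18 7E 0B 15 31

Split into bytes (most-significant first): 31 15 0B 7E 18 B9 87 75.
Little-endian stores the least-significant byte at the lowest address.
So at ascending addresses the bytes are 75 87 B9 18 7E 0B 15 31.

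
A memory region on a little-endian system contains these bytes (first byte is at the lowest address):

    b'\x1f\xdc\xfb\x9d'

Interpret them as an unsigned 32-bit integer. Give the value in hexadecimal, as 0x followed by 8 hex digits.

0x9DFBDC1F

Little-endian: lowest address holds the least-significant byte.
Reassemble most-significant byte first: 9D FB DC 1F → 0x9DFBDC1F.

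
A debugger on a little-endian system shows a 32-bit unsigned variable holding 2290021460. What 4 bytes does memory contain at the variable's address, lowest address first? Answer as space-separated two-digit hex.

2290021460 in hexadecimal, padded to 32 bits, is 0x887EF454.
Split into bytes (most-significant first): 88 7E F4 54.
Little-endian stores the least-significant byte at the lowest address.
So at ascending addresses the bytes are 54 F4 7E 88.

54 F4 7E 88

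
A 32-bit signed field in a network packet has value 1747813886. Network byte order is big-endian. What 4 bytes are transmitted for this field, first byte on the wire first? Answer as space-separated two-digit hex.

1747813886 in hexadecimal, padded to 32 bits, is 0x682D85FE.
Split into bytes (most-significant first): 68 2D 85 FE.
Big-endian: lowest address holds the most-significant byte.
So the memory order matches the most-significant-first order: 68 2D 85 FE.

68 2D 85 FE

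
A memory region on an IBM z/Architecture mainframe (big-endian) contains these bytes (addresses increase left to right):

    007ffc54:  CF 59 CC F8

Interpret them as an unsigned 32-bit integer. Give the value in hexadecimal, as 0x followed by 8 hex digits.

0xCF59CCF8

Big-endian: lowest address holds the most-significant byte.
The bytes are already most-significant first: 0xCF59CCF8.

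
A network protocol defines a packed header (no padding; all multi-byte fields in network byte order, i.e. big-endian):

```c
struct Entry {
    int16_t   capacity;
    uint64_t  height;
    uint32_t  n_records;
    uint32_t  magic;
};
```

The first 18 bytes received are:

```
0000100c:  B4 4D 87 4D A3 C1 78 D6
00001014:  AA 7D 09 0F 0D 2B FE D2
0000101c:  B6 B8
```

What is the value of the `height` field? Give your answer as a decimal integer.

9749628819678341757

`height` follows `capacity` (2 bytes), so it starts at byte offset 2 and occupies 8 bytes.
Bytes at offsets 2..9: 87 4D A3 C1 78 D6 AA 7D.
Big-endian stores the most-significant byte at the lowest address.
The bytes are already most-significant first: 0x874DA3C178D6AA7D.
0x874DA3C178D6AA7D = 9749628819678341757.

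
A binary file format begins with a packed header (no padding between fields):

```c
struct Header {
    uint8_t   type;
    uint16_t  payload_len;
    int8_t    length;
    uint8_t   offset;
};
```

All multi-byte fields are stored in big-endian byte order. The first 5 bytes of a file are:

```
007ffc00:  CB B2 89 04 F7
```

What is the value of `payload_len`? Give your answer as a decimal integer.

45705

`payload_len` follows `type` (1 byte), so it starts at byte offset 1 and occupies 2 bytes.
Bytes at offsets 1..2: B2 89.
Big-endian stores the most-significant byte at the lowest address.
The bytes are already most-significant first: 0xB289.
0xB289 = 45705.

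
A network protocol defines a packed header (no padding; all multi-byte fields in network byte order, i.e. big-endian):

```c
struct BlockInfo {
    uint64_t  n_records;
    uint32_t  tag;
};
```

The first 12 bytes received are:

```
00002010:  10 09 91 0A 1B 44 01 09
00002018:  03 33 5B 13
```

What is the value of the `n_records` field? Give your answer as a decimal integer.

`n_records` is the first field, at byte offset 0, occupying 8 bytes.
Bytes at offsets 0..7: 10 09 91 0A 1B 44 01 09.
Big-endian stores the most-significant byte at the lowest address.
The bytes are already most-significant first: 0x1009910A1B440109.
0x1009910A1B440109 = 1155614251990384905.

1155614251990384905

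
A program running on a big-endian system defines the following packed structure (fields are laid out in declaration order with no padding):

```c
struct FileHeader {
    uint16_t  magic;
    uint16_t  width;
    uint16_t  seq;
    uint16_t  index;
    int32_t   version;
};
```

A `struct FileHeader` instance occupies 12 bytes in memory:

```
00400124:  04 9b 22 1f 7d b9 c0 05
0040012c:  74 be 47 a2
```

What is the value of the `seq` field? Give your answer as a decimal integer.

`seq` follows `magic` (2 B), `width` (2 B), so it starts at offset 2 + 2 = 4 and occupies 2 bytes.
Bytes at offsets 4..5: 7D B9.
Big-endian: lowest address holds the most-significant byte.
The bytes are already most-significant first: 0x7DB9.
0x7DB9 = 32185.

32185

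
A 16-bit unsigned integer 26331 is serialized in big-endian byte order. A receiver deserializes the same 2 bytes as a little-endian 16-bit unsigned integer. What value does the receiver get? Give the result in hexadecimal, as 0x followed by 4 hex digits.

26331 in 16-bit hexadecimal is 0x66DB.
Stored big-endian, the bytes at ascending addresses are 66 DB.
Read back as little-endian, the first byte is least significant, giving 0xDB66.

0xDB66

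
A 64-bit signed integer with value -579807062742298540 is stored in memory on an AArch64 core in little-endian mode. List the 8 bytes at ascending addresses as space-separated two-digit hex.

Two's complement of -579807062742298540 in 64 bits: 579807062742298540 = 0x080BE3739D046FAC; invert → 0xF7F41C8C62FB9053; add 1 → 0xF7F41C8C62FB9054.
Split into bytes (most-significant first): F7 F4 1C 8C 62 FB 90 54.
Little-endian stores the least-significant byte at the lowest address.
So at ascending addresses the bytes are 54 90 FB 62 8C 1C F4 F7.

54 90 FB 62 8C 1C F4 F7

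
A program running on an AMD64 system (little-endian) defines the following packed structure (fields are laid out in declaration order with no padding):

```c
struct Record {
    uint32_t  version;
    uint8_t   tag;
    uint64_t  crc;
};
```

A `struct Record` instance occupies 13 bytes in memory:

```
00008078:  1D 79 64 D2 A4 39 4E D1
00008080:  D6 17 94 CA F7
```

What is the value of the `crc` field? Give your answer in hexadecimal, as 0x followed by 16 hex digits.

0xF7CA9417D6D14E39

`crc` follows `version` (4 B), `tag` (1 B), so it starts at offset 4 + 1 = 5 and occupies 8 bytes.
Bytes at offsets 5..12: 39 4E D1 D6 17 94 CA F7.
In little-endian order the low byte comes first in memory.
Reassemble most-significant byte first: F7 CA 94 17 D6 D1 4E 39 → 0xF7CA9417D6D14E39.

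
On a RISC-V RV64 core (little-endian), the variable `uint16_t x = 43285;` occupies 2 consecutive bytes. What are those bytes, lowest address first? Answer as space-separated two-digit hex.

15 A9

43285 in hexadecimal, padded to 16 bits, is 0xA915.
Split into bytes (most-significant first): A9 15.
Little-endian stores the least-significant byte at the lowest address.
So at ascending addresses the bytes are 15 A9.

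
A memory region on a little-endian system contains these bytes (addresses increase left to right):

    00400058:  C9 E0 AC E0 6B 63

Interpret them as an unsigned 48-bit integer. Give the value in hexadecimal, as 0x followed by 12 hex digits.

Little-endian stores the least-significant byte at the lowest address.
Reassemble most-significant byte first: 63 6B E0 AC E0 C9 → 0x636BE0ACE0C9.

0x636BE0ACE0C9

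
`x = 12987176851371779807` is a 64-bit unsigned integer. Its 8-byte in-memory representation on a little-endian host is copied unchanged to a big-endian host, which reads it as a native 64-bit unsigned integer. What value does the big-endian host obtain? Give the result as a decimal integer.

16133636099560455092

12987176851371779807 in 64-bit hexadecimal is 0xB43BB8898D30E6DF.
Stored little-endian, the bytes at ascending addresses are DF E6 30 8D 89 B8 3B B4.
Read back as big-endian, the last byte is least significant, giving 0xDFE6308D89B83BB4.
0xDFE6308D89B83BB4 = 16133636099560455092.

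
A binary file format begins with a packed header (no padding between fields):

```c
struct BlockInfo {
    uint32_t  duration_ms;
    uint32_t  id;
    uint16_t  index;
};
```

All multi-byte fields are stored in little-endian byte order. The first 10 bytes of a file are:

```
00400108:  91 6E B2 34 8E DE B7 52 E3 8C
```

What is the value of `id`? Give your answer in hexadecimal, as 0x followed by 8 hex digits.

0x52B7DE8E

`id` follows `duration_ms` (4 bytes), so it starts at byte offset 4 and occupies 4 bytes.
Bytes at offsets 4..7: 8E DE B7 52.
Little-endian stores the least-significant byte at the lowest address.
Reassemble most-significant byte first: 52 B7 DE 8E → 0x52B7DE8E.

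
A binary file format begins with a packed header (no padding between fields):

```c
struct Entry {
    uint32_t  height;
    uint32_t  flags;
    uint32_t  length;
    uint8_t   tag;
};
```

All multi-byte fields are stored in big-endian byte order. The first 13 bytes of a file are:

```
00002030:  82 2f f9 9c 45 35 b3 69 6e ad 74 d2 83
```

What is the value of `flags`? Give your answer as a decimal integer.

`flags` follows `height` (4 bytes), so it starts at byte offset 4 and occupies 4 bytes.
Bytes at offsets 4..7: 45 35 B3 69.
Big-endian stores the most-significant byte at the lowest address.
The bytes are already most-significant first: 0x4535B369.
0x4535B369 = 1161147241.

1161147241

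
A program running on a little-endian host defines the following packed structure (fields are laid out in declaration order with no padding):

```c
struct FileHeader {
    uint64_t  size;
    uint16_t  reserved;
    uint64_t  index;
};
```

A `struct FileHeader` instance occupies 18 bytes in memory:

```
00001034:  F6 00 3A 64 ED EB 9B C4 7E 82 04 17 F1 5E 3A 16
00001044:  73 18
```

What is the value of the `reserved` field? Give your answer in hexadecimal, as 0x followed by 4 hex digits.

0x827E

`reserved` follows `size` (8 bytes), so it starts at byte offset 8 and occupies 2 bytes.
Bytes at offsets 8..9: 7E 82.
Little-endian stores the least-significant byte at the lowest address.
Reassemble most-significant byte first: 82 7E → 0x827E.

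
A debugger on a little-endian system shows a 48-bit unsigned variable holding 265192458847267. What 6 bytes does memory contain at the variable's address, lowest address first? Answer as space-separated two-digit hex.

265192458847267 in hexadecimal, padded to 48 bits, is 0xF130EE4E8423.
Split into bytes (most-significant first): F1 30 EE 4E 84 23.
Little-endian: lowest address holds the least-significant byte.
So at ascending addresses the bytes are 23 84 4E EE 30 F1.

23 84 4E EE 30 F1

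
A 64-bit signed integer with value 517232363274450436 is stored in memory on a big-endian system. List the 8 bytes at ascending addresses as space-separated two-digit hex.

517232363274450436 in hexadecimal, padded to 64 bits, is 0x072D94180F4F3604.
Split into bytes (most-significant first): 07 2D 94 18 0F 4F 36 04.
Big-endian: lowest address holds the most-significant byte.
So the memory order matches the most-significant-first order: 07 2D 94 18 0F 4F 36 04.

07 2D 94 18 0F 4F 36 04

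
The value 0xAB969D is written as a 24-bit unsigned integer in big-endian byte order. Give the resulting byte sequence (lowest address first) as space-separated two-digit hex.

Split into bytes (most-significant first): AB 96 9D.
Big-endian: lowest address holds the most-significant byte.
So the memory order matches the most-significant-first order: AB 96 9D.

AB 96 9D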